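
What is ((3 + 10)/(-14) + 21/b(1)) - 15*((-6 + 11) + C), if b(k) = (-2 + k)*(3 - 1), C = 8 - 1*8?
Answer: -605/7 ≈ -86.429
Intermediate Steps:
C = 0 (C = 8 - 8 = 0)
b(k) = -4 + 2*k (b(k) = (-2 + k)*2 = -4 + 2*k)
((3 + 10)/(-14) + 21/b(1)) - 15*((-6 + 11) + C) = ((3 + 10)/(-14) + 21/(-4 + 2*1)) - 15*((-6 + 11) + 0) = (13*(-1/14) + 21/(-4 + 2)) - 15*(5 + 0) = (-13/14 + 21/(-2)) - 15*5 = (-13/14 + 21*(-½)) - 75 = (-13/14 - 21/2) - 75 = -80/7 - 75 = -605/7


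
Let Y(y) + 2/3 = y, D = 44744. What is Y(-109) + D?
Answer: 133903/3 ≈ 44634.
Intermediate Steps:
Y(y) = -⅔ + y
Y(-109) + D = (-⅔ - 109) + 44744 = -329/3 + 44744 = 133903/3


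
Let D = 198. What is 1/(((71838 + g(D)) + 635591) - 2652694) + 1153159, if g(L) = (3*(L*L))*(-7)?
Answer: 3192577196290/2768549 ≈ 1.1532e+6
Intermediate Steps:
g(L) = -21*L² (g(L) = (3*L²)*(-7) = -21*L²)
1/(((71838 + g(D)) + 635591) - 2652694) + 1153159 = 1/(((71838 - 21*198²) + 635591) - 2652694) + 1153159 = 1/(((71838 - 21*39204) + 635591) - 2652694) + 1153159 = 1/(((71838 - 823284) + 635591) - 2652694) + 1153159 = 1/((-751446 + 635591) - 2652694) + 1153159 = 1/(-115855 - 2652694) + 1153159 = 1/(-2768549) + 1153159 = -1/2768549 + 1153159 = 3192577196290/2768549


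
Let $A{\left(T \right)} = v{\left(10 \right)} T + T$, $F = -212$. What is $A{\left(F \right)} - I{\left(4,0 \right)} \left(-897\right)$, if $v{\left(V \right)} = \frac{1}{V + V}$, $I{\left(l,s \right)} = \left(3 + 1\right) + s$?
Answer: $\frac{16827}{5} \approx 3365.4$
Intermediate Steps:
$I{\left(l,s \right)} = 4 + s$
$v{\left(V \right)} = \frac{1}{2 V}$
$A{\left(T \right)} = \frac{21 T}{20}$ ($A{\left(T \right)} = \frac{1}{2 \cdot 10} T + T = \frac{1}{2} \cdot \frac{1}{10} T + T = \frac{T}{20} + T = \frac{21 T}{20}$)
$A{\left(F \right)} - I{\left(4,0 \right)} \left(-897\right) = \frac{21}{20} \left(-212\right) - \left(4 + 0\right) \left(-897\right) = - \frac{1113}{5} - 4 \left(-897\right) = - \frac{1113}{5} - -3588 = - \frac{1113}{5} + 3588 = \frac{16827}{5}$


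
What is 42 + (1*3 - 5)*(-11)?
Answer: 64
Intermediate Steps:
42 + (1*3 - 5)*(-11) = 42 + (3 - 5)*(-11) = 42 - 2*(-11) = 42 + 22 = 64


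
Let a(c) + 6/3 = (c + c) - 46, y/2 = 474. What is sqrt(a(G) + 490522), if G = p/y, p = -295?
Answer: sqrt(110197596594)/474 ≈ 700.34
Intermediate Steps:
y = 948 (y = 2*474 = 948)
G = -295/948 ≈ -0.31118
a(c) = -48 + 2*c (a(c) = -2 + ((c + c) - 46) = -2 + (2*c - 46) = -2 + (-46 + 2*c) = -48 + 2*c)
sqrt(a(G) + 490522) = sqrt((-48 + 2*(-295/948)) + 490522) = sqrt((-48 - 295/474) + 490522) = sqrt(-23047/474 + 490522) = sqrt(232484381/474) = sqrt(110197596594)/474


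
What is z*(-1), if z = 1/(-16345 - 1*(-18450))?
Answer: -1/2105 ≈ -0.00047506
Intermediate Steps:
z = 1/2105 (z = 1/(-16345 + 18450) = 1/2105 ≈ 0.00047506)
z*(-1) = (1/2105)*(-1) = -1/2105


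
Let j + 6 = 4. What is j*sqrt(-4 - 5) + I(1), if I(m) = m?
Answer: 1 - 6*I ≈ 1.0 - 6.0*I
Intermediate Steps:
j = -2 (j = -6 + 4 = -2)
j*sqrt(-4 - 5) + I(1) = -2*sqrt(-4 - 5) + 1 = -6*I + 1 = 1 - 6*I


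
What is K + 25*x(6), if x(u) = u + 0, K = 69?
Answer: 219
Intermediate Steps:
x(u) = u
K + 25*x(6) = 69 + 25*6 = 69 + 150 = 219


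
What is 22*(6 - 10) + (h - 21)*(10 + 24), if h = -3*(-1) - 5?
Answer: -870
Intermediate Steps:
h = -2 (h = 3 - 5 = -2)
22*(6 - 10) + (h - 21)*(10 + 24) = 22*(6 - 10) + (-2 - 21)*(10 + 24) = 22*(-4) - 23*34 = -88 - 782 = -870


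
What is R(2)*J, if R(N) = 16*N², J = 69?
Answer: 4416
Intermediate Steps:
R(2)*J = (16*2²)*69 = (16*4)*69 = 64*69 = 4416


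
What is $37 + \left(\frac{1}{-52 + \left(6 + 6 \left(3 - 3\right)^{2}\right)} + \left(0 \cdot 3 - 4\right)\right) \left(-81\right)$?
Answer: $\frac{16687}{46} \approx 362.76$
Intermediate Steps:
$37 + \left(\frac{1}{-52 + \left(6 + 6 \left(3 - 3\right)^{2}\right)} + \left(0 \cdot 3 - 4\right)\right) \left(-81\right) = 37 + \left(\frac{1}{-52 + \left(6 + 6 \cdot 0^{2}\right)} + \left(0 - 4\right)\right) \left(-81\right) = 37 + \left(\frac{1}{-52 + \left(6 + 6 \cdot 0\right)} - 4\right) \left(-81\right) = 37 + \left(\frac{1}{-52 + \left(6 + 0\right)} - 4\right) \left(-81\right) = 37 + \left(\frac{1}{-52 + 6} - 4\right) \left(-81\right) = 37 + \left(\frac{1}{-46} - 4\right) \left(-81\right) = 37 + \left(- \frac{1}{46} - 4\right) \left(-81\right) = 37 - - \frac{14985}{46} = 37 + \frac{14985}{46} = \frac{16687}{46}$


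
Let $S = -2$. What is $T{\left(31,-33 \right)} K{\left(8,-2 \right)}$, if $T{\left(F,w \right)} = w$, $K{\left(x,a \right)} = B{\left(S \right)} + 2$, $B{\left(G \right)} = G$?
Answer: $0$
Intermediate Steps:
$K{\left(x,a \right)} = 0$ ($K{\left(x,a \right)} = -2 + 2 = 0$)
$T{\left(31,-33 \right)} K{\left(8,-2 \right)} = \left(-33\right) 0 = 0$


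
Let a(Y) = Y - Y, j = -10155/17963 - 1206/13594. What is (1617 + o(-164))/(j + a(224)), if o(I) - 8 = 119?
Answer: -26616603398/9981903 ≈ -2666.5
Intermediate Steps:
o(I) = 127 (o(I) = 8 + 119 = 127)
j = -79855224/122094511 (j = -10155*1/17963 - 1206*1/13594 = -10155/17963 - 603/6797 = -79855224/122094511 ≈ -0.65404)
a(Y) = 0
(1617 + o(-164))/(j + a(224)) = (1617 + 127)/(-79855224/122094511 + 0) = 1744/(-79855224/122094511) = 1744*(-122094511/79855224) = -26616603398/9981903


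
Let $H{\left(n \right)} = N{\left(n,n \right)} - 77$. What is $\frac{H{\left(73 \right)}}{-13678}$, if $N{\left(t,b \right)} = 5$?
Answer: $\frac{36}{6839} \approx 0.0052639$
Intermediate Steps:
$H{\left(n \right)} = -72$ ($H{\left(n \right)} = 5 - 77 = -72$)
$\frac{H{\left(73 \right)}}{-13678} = - \frac{72}{-13678} = \left(-72\right) \left(- \frac{1}{13678}\right) = \frac{36}{6839}$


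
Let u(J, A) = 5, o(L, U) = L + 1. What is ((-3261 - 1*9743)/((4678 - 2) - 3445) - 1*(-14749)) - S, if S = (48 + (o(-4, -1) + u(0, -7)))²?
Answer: 15065515/1231 ≈ 12238.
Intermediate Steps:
o(L, U) = 1 + L
S = 2500 (S = (48 + ((1 - 4) + 5))² = (48 + (-3 + 5))² = (48 + 2)² = 50² = 2500)
((-3261 - 1*9743)/((4678 - 2) - 3445) - 1*(-14749)) - S = ((-3261 - 1*9743)/((4678 - 2) - 3445) - 1*(-14749)) - 1*2500 = ((-3261 - 9743)/(4676 - 3445) + 14749) - 2500 = (-13004/1231 + 14749) - 2500 = 18143015/1231 - 2500 = 15065515/1231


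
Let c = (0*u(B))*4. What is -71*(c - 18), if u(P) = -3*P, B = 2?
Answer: 1278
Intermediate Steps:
c = 0 (c = (0*(-3*2))*4 = (0*(-6))*4 = 0*4 = 0)
-71*(c - 18) = -71*(0 - 18) = -71*(-18) = 1278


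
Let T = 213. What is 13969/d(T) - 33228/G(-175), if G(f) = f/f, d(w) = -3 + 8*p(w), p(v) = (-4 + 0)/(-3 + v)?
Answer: -12465213/331 ≈ -37659.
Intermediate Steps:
p(v) = -4/(-3 + v)
d(w) = -3 - 32/(-3 + w) (d(w) = -3 + 8*(-4/(-3 + w)) = -3 - 32/(-3 + w))
G(f) = 1
13969/d(T) - 33228/G(-175) = 13969/(((-23 - 3*213)/(-3 + 213))) - 33228/1 = 13969/(((-23 - 639)/210)) - 33228*1 = 13969/(((1/210)*(-662))) - 33228 = 13969/(-331/105) - 33228 = 13969*(-105/331) - 33228 = -1466745/331 - 33228 = -12465213/331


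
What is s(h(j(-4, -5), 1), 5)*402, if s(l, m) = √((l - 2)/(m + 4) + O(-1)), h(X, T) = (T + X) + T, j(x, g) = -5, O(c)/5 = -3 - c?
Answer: 134*I*√95 ≈ 1306.1*I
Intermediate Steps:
O(c) = -15 - 5*c (O(c) = 5*(-3 - c) = -15 - 5*c)
h(X, T) = X + 2*T
s(l, m) = √(-10 + (-2 + l)/(4 + m)) (s(l, m) = √((l - 2)/(m + 4) + (-15 - 5*(-1))) = √((-2 + l)/(4 + m) + (-15 + 5)) = √((-2 + l)/(4 + m) - 10) = √(-10 + (-2 + l)/(4 + m)))
s(h(j(-4, -5), 1), 5)*402 = √((-42 + (-5 + 2*1) - 10*5)/(4 + 5))*402 = √((-42 + (-5 + 2) - 50)/9)*402 = √((-42 - 3 - 50)/9)*402 = √((⅑)*(-95))*402 = √(-95/9)*402 = (I*√95/3)*402 = 134*I*√95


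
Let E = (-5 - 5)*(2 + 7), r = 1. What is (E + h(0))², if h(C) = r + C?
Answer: 7921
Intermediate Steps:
h(C) = 1 + C
E = -90 (E = -10*9 = -90)
(E + h(0))² = (-90 + (1 + 0))² = (-90 + 1)² = (-89)² = 7921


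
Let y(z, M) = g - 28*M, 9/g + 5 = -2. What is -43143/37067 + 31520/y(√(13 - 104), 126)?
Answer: -1848862139/183148047 ≈ -10.095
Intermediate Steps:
g = -9/7 (g = 9/(-5 - 2) = 9/(-7) = 9*(-⅐) = -9/7 ≈ -1.2857)
y(z, M) = -9/7 - 28*M
-43143/37067 + 31520/y(√(13 - 104), 126) = -43143/37067 + 31520/(-9/7 - 28*126) = -43143*1/37067 + 31520/(-9/7 - 3528) = -43143/37067 + 31520/(-24705/7) = -43143/37067 + 31520*(-7/24705) = -43143/37067 - 44128/4941 = -1848862139/183148047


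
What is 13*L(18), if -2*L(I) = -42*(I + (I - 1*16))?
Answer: 5460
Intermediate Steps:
L(I) = -336 + 42*I (L(I) = -(-21)*(I + (I - 1*16)) = -(-21)*(I + (I - 16)) = -(-21)*(I + (-16 + I)) = -(-21)*(-16 + 2*I) = -(672 - 84*I)/2 = -336 + 42*I)
13*L(18) = 13*(-336 + 42*18) = 13*(-336 + 756) = 13*420 = 5460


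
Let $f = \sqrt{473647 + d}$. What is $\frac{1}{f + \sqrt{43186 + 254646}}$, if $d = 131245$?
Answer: $\frac{1}{2 \left(\sqrt{74458} + \sqrt{151223}\right)} \approx 0.00075558$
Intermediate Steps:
$f = 2 \sqrt{151223}$ ($f = \sqrt{473647 + 131245} = \sqrt{604892} = 2 \sqrt{151223} \approx 777.75$)
$\frac{1}{f + \sqrt{43186 + 254646}} = \frac{1}{2 \sqrt{151223} + \sqrt{43186 + 254646}} = \frac{1}{2 \sqrt{151223} + \sqrt{297832}} = \frac{1}{2 \sqrt{151223} + 2 \sqrt{74458}} = \frac{1}{2 \sqrt{74458} + 2 \sqrt{151223}}$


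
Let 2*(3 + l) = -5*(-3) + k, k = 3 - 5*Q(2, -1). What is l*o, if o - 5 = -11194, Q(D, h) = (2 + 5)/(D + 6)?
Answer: -682529/16 ≈ -42658.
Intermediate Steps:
Q(D, h) = 7/(6 + D)
k = -11/8 (k = 3 - 35/(6 + 2) = 3 - 35/8 = -11/8 ≈ -1.3750)
o = -11189 (o = 5 - 11194 = -11189)
l = 61/16 (l = -3 + (-5*(-3) - 11/8)/2 = -3 + (15 - 11/8)/2 = -3 + (½)*(109/8) = -3 + 109/16 = 61/16 ≈ 3.8125)
l*o = (61/16)*(-11189) = -682529/16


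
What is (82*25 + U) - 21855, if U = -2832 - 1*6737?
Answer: -29374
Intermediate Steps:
U = -9569 (U = -2832 - 6737 = -9569)
(82*25 + U) - 21855 = (82*25 - 9569) - 21855 = (2050 - 9569) - 21855 = -7519 - 21855 = -29374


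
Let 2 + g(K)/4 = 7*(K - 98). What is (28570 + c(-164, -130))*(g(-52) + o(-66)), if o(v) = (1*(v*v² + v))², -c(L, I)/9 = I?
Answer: 2459257095174640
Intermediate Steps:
g(K) = -2752 + 28*K (g(K) = -8 + 4*(7*(K - 98)) = -8 + 4*(7*(-98 + K)) = -8 + 4*(-686 + 7*K) = -8 + (-2744 + 28*K) = -2752 + 28*K)
c(L, I) = -9*I
o(v) = (v + v³)² (o(v) = (1*(v³ + v))² = (1*(v + v³))² = (v + v³)²)
(28570 + c(-164, -130))*(g(-52) + o(-66)) = (28570 - 9*(-130))*((-2752 + 28*(-52)) + (-66)²*(1 + (-66)²)²) = (28570 + 1170)*((-2752 - 1456) + 4356*(1 + 4356)²) = 29740*(-4208 + 4356*4357²) = 29740*(-4208 + 4356*18983449) = 29740*(-4208 + 82691903844) = 29740*82691899636 = 2459257095174640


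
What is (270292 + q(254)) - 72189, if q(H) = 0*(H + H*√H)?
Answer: 198103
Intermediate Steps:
q(H) = 0 (q(H) = 0*(H + H^(3/2)) = 0)
(270292 + q(254)) - 72189 = (270292 + 0) - 72189 = 270292 - 72189 = 198103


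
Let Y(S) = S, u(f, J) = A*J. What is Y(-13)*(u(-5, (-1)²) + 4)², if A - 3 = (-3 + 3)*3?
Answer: -637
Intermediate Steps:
A = 3 (A = 3 + (-3 + 3)*3 = 3 + 0*3 = 3 + 0 = 3)
u(f, J) = 3*J
Y(-13)*(u(-5, (-1)²) + 4)² = -13*(3*(-1)² + 4)² = -13*(3*1 + 4)² = -13*(3 + 4)² = -13*7² = -13*49 = -637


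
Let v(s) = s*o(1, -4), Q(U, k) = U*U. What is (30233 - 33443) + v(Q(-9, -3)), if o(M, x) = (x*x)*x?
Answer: -8394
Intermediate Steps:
Q(U, k) = U**2
o(M, x) = x**3 (o(M, x) = x**2*x = x**3)
v(s) = -64*s (v(s) = s*(-4)**3 = s*(-64) = -64*s)
(30233 - 33443) + v(Q(-9, -3)) = (30233 - 33443) - 64*(-9)**2 = -3210 - 64*81 = -3210 - 5184 = -8394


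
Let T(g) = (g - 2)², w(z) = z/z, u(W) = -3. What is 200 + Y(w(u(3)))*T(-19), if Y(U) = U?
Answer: 641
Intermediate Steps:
w(z) = 1
T(g) = (-2 + g)²
200 + Y(w(u(3)))*T(-19) = 200 + 1*(-2 - 19)² = 200 + 1*(-21)² = 200 + 1*441 = 200 + 441 = 641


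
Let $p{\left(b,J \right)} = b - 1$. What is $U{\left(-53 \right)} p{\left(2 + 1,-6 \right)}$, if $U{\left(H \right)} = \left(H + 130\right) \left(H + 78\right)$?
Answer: $3850$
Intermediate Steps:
$U{\left(H \right)} = \left(78 + H\right) \left(130 + H\right)$ ($U{\left(H \right)} = \left(130 + H\right) \left(78 + H\right) = \left(78 + H\right) \left(130 + H\right)$)
$p{\left(b,J \right)} = -1 + b$
$U{\left(-53 \right)} p{\left(2 + 1,-6 \right)} = \left(10140 + \left(-53\right)^{2} + 208 \left(-53\right)\right) \left(-1 + \left(2 + 1\right)\right) = \left(10140 + 2809 - 11024\right) \left(-1 + 3\right) = 1925 \cdot 2 = 3850$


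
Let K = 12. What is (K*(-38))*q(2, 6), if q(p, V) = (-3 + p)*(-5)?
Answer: -2280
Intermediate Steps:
q(p, V) = 15 - 5*p
(K*(-38))*q(2, 6) = (12*(-38))*(15 - 5*2) = -456*(15 - 10) = -456*5 = -2280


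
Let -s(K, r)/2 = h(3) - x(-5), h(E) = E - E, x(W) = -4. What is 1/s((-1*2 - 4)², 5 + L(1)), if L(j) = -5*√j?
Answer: -⅛ ≈ -0.12500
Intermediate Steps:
h(E) = 0
s(K, r) = -8 (s(K, r) = -2*(0 - 1*(-4)) = -2*(0 + 4) = -2*4 = -8)
1/s((-1*2 - 4)², 5 + L(1)) = 1/(-8) = -⅛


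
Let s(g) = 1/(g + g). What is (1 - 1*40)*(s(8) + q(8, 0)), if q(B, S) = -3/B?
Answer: 195/16 ≈ 12.188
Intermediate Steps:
s(g) = 1/(2*g)
(1 - 1*40)*(s(8) + q(8, 0)) = (1 - 1*40)*((1/2)/8 - 3/8) = (1 - 40)*((1/2)*(1/8) - 3*1/8) = -39*(1/16 - 3/8) = -39*(-5/16) = 195/16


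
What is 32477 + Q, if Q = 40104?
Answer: 72581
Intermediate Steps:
32477 + Q = 32477 + 40104 = 72581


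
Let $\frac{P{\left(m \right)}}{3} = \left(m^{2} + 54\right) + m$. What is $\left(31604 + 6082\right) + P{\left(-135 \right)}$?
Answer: $92118$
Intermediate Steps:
$P{\left(m \right)} = 162 + 3 m + 3 m^{2}$ ($P{\left(m \right)} = 3 \left(\left(m^{2} + 54\right) + m\right) = 3 \left(\left(54 + m^{2}\right) + m\right) = 3 \left(54 + m + m^{2}\right) = 162 + 3 m + 3 m^{2}$)
$\left(31604 + 6082\right) + P{\left(-135 \right)} = \left(31604 + 6082\right) + \left(162 + 3 \left(-135\right) + 3 \left(-135\right)^{2}\right) = 37686 + \left(162 - 405 + 3 \cdot 18225\right) = 37686 + \left(162 - 405 + 54675\right) = 37686 + 54432 = 92118$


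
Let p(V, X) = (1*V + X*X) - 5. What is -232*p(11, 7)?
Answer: -12760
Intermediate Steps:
p(V, X) = -5 + V + X**2 (p(V, X) = (V + X**2) - 5 = -5 + V + X**2)
-232*p(11, 7) = -232*(-5 + 11 + 7**2) = -232*(-5 + 11 + 49) = -232*55 = -12760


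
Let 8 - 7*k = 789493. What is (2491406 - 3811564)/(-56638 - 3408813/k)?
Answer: 1042244938630/44690989739 ≈ 23.321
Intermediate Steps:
k = -789485/7 (k = 8/7 - 1/7*789493 = 8/7 - 789493/7 = -789485/7 ≈ -1.1278e+5)
(2491406 - 3811564)/(-56638 - 3408813/k) = (2491406 - 3811564)/(-56638 - 3408813/(-789485/7)) = -1320158/(-56638 - 3408813*(-7/789485)) = -1320158/(-56638 + 23861691/789485) = -1320158/(-44690989739/789485) = -1320158*(-789485/44690989739) = 1042244938630/44690989739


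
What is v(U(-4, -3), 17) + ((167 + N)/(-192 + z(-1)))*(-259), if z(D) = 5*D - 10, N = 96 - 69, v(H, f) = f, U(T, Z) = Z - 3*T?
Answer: 53765/207 ≈ 259.73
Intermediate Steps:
N = 27
z(D) = -10 + 5*D
v(U(-4, -3), 17) + ((167 + N)/(-192 + z(-1)))*(-259) = 17 + ((167 + 27)/(-192 + (-10 + 5*(-1))))*(-259) = 17 + (194/(-192 + (-10 - 5)))*(-259) = 17 + (194/(-192 - 15))*(-259) = 17 + (194/(-207))*(-259) = 17 + (194*(-1/207))*(-259) = 17 - 194/207*(-259) = 17 + 50246/207 = 53765/207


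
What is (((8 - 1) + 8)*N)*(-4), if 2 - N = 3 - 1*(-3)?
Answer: 240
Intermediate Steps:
N = -4 (N = 2 - (3 - 1*(-3)) = 2 - (3 + 3) = 2 - 1*6 = 2 - 6 = -4)
(((8 - 1) + 8)*N)*(-4) = (((8 - 1) + 8)*(-4))*(-4) = ((7 + 8)*(-4))*(-4) = (15*(-4))*(-4) = -60*(-4) = 240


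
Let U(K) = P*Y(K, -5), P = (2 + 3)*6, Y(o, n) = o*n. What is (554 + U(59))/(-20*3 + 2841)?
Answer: -8296/2781 ≈ -2.9831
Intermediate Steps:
Y(o, n) = n*o
P = 30 (P = 5*6 = 30)
U(K) = -150*K (U(K) = 30*(-5*K) = -150*K)
(554 + U(59))/(-20*3 + 2841) = (554 - 150*59)/(-20*3 + 2841) = (554 - 8850)/(-60 + 2841) = -8296/2781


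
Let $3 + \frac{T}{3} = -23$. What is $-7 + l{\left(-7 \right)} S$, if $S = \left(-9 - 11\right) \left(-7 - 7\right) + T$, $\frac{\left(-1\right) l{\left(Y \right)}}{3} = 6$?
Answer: $-3643$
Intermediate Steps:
$T = -78$ ($T = -9 + 3 \left(-23\right) = -9 - 69 = -78$)
$l{\left(Y \right)} = -18$ ($l{\left(Y \right)} = \left(-3\right) 6 = -18$)
$S = 202$ ($S = \left(-9 - 11\right) \left(-7 - 7\right) - 78 = \left(-20\right) \left(-14\right) - 78 = 280 - 78 = 202$)
$-7 + l{\left(-7 \right)} S = -7 - 3636 = -3643$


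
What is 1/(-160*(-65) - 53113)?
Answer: -1/42713 ≈ -2.3412e-5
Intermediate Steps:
1/(-160*(-65) - 53113) = 1/(10400 - 53113) = 1/(-42713) = -1/42713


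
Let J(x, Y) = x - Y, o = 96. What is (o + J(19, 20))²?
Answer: 9025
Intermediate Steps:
(o + J(19, 20))² = (96 + (19 - 1*20))² = (96 + (19 - 20))² = (96 - 1)² = 95² = 9025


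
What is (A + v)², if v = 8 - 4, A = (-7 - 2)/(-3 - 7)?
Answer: 2401/100 ≈ 24.010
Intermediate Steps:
A = 9/10 (A = -9/(-10) = -9*(-⅒) = 9/10 ≈ 0.90000)
v = 4
(A + v)² = (9/10 + 4)² = (49/10)² = 2401/100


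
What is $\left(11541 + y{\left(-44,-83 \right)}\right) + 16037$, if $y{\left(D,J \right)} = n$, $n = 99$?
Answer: $27677$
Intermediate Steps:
$y{\left(D,J \right)} = 99$
$\left(11541 + y{\left(-44,-83 \right)}\right) + 16037 = \left(11541 + 99\right) + 16037 = 11640 + 16037 = 27677$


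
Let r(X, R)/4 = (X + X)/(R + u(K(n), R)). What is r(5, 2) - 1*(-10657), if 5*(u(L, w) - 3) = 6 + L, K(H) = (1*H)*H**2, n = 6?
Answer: 2632479/247 ≈ 10658.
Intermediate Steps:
K(H) = H**3 (K(H) = H*H**2 = H**3)
u(L, w) = 21/5 + L/5 (u(L, w) = 3 + (6 + L)/5 = 3 + (6/5 + L/5) = 21/5 + L/5)
r(X, R) = 8*X/(237/5 + R) (r(X, R) = 4*((X + X)/(R + (21/5 + (1/5)*6**3))) = 4*((2*X)/(R + (21/5 + (1/5)*216))) = 4*((2*X)/(R + (21/5 + 216/5))) = 4*((2*X)/(R + 237/5)) = 4*((2*X)/(237/5 + R)) = 4*(2*X/(237/5 + R)) = 8*X/(237/5 + R))
r(5, 2) - 1*(-10657) = 40*5/(237 + 5*2) - 1*(-10657) = 40*5/(237 + 10) + 10657 = 40*5/247 + 10657 = 40*5*(1/247) + 10657 = 200/247 + 10657 = 2632479/247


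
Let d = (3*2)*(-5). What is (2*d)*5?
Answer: -300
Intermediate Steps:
d = -30 (d = 6*(-5) = -30)
(2*d)*5 = (2*(-30))*5 = -60*5 = -300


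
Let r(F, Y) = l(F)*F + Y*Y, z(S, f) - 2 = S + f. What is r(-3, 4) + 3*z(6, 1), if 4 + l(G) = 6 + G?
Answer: 46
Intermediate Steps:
l(G) = 2 + G (l(G) = -4 + (6 + G) = 2 + G)
z(S, f) = 2 + S + f (z(S, f) = 2 + (S + f) = 2 + S + f)
r(F, Y) = Y² + F*(2 + F) (r(F, Y) = (2 + F)*F + Y*Y = F*(2 + F) + Y² = Y² + F*(2 + F))
r(-3, 4) + 3*z(6, 1) = (4² - 3*(2 - 3)) + 3*(2 + 6 + 1) = (16 - 3*(-1)) + 3*9 = (16 + 3) + 27 = 19 + 27 = 46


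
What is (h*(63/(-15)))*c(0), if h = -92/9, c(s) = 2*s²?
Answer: 0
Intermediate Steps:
h = -92/9 (h = -92*⅑ = -92/9 ≈ -10.222)
(h*(63/(-15)))*c(0) = (-644/(-15))*(2*0²) = (-644*(-1)/15)*(2*0) = -92/9*(-21/5)*0 = (644/15)*0 = 0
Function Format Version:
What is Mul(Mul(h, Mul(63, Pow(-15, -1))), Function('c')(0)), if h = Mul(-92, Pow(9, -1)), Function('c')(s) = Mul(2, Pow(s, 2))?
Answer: 0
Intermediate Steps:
h = Rational(-92, 9) (h = Mul(-92, Rational(1, 9)) = Rational(-92, 9) ≈ -10.222)
Mul(Mul(h, Mul(63, Pow(-15, -1))), Function('c')(0)) = Mul(Mul(Rational(-92, 9), Mul(63, Pow(-15, -1))), Mul(2, Pow(0, 2))) = Mul(Mul(Rational(-92, 9), Mul(63, Rational(-1, 15))), Mul(2, 0)) = Mul(Mul(Rational(-92, 9), Rational(-21, 5)), 0) = Mul(Rational(644, 15), 0) = 0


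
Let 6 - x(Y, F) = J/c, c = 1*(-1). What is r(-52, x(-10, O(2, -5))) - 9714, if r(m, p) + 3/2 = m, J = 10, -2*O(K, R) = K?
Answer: -19535/2 ≈ -9767.5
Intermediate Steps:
O(K, R) = -K/2
c = -1
x(Y, F) = 16 (x(Y, F) = 6 - 10/(-1) = 6 - 10*(-1) = 6 - 1*(-10) = 6 + 10 = 16)
r(m, p) = -3/2 + m
r(-52, x(-10, O(2, -5))) - 9714 = (-3/2 - 52) - 9714 = -107/2 - 9714 = -19535/2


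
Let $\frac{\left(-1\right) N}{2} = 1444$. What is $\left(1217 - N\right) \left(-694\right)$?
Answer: $-2848870$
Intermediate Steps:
$N = -2888$ ($N = \left(-2\right) 1444 = -2888$)
$\left(1217 - N\right) \left(-694\right) = \left(1217 - -2888\right) \left(-694\right) = \left(1217 + 2888\right) \left(-694\right) = 4105 \left(-694\right) = -2848870$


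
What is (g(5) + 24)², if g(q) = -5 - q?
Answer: 196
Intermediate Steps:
(g(5) + 24)² = ((-5 - 1*5) + 24)² = ((-5 - 5) + 24)² = (-10 + 24)² = 14² = 196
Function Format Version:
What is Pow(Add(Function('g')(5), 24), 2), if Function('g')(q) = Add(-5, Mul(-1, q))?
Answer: 196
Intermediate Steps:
Pow(Add(Function('g')(5), 24), 2) = Pow(Add(Add(-5, Mul(-1, 5)), 24), 2) = Pow(Add(Add(-5, -5), 24), 2) = Pow(Add(-10, 24), 2) = Pow(14, 2) = 196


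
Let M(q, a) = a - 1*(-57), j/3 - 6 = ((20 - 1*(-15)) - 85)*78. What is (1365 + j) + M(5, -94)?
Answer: -10354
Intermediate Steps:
j = -11682 (j = 18 + 3*(((20 - 1*(-15)) - 85)*78) = 18 + 3*(((20 + 15) - 85)*78) = 18 + 3*((35 - 85)*78) = 18 + 3*(-50*78) = 18 + 3*(-3900) = 18 - 11700 = -11682)
M(q, a) = 57 + a (M(q, a) = a + 57 = 57 + a)
(1365 + j) + M(5, -94) = (1365 - 11682) + (57 - 94) = -10317 - 37 = -10354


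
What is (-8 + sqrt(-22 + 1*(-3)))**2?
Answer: 39 - 80*I ≈ 39.0 - 80.0*I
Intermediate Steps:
(-8 + sqrt(-22 + 1*(-3)))**2 = (-8 + sqrt(-22 - 3))**2 = (-8 + sqrt(-25))**2 = (-8 + 5*I)**2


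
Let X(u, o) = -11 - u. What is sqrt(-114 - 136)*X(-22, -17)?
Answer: 55*I*sqrt(10) ≈ 173.93*I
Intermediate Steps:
sqrt(-114 - 136)*X(-22, -17) = sqrt(-114 - 136)*(-11 - 1*(-22)) = sqrt(-250)*(-11 + 22) = (5*I*sqrt(10))*11 = 55*I*sqrt(10)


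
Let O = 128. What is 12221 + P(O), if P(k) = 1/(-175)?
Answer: 2138674/175 ≈ 12221.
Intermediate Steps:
P(k) = -1/175
12221 + P(O) = 12221 - 1/175 = 2138674/175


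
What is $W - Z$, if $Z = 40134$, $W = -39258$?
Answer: $-79392$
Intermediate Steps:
$W - Z = -39258 - 40134 = -79392$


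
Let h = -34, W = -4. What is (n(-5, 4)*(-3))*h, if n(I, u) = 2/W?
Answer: -51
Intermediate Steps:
n(I, u) = -½ (n(I, u) = 2/(-4) = 2*(-¼) = -½)
(n(-5, 4)*(-3))*h = -½*(-3)*(-34) = (3/2)*(-34) = -51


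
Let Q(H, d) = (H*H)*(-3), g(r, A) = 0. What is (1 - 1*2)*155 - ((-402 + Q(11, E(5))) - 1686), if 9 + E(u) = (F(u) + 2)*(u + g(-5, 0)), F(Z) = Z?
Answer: 2296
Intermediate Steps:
E(u) = -9 + u*(2 + u) (E(u) = -9 + (u + 2)*(u + 0) = -9 + (2 + u)*u = -9 + u*(2 + u))
Q(H, d) = -3*H**2 (Q(H, d) = H**2*(-3) = -3*H**2)
(1 - 1*2)*155 - ((-402 + Q(11, E(5))) - 1686) = (1 - 1*2)*155 - ((-402 - 3*11**2) - 1686) = (1 - 2)*155 - ((-402 - 3*121) - 1686) = -1*155 - ((-402 - 363) - 1686) = -155 - (-765 - 1686) = -155 - 1*(-2451) = -155 + 2451 = 2296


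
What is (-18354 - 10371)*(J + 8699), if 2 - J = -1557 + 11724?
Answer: 42110850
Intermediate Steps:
J = -10165 (J = 2 - (-1557 + 11724) = 2 - 1*10167 = 2 - 10167 = -10165)
(-18354 - 10371)*(J + 8699) = (-18354 - 10371)*(-10165 + 8699) = -28725*(-1466) = 42110850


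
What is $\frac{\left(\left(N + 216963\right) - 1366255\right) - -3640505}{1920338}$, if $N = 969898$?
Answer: $\frac{3461111}{1920338} \approx 1.8023$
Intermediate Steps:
$\frac{\left(\left(N + 216963\right) - 1366255\right) - -3640505}{1920338} = \frac{\left(\left(969898 + 216963\right) - 1366255\right) - -3640505}{1920338} = \left(\left(1186861 - 1366255\right) + 3640505\right) \frac{1}{1920338} = \left(-179394 + 3640505\right) \frac{1}{1920338} = 3461111 \cdot \frac{1}{1920338} = \frac{3461111}{1920338}$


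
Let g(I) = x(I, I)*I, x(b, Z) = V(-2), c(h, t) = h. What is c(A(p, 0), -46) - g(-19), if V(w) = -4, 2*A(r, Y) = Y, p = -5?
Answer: -76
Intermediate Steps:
A(r, Y) = Y/2
x(b, Z) = -4
g(I) = -4*I
c(A(p, 0), -46) - g(-19) = (½)*0 - (-4)*(-19) = 0 - 1*76 = 0 - 76 = -76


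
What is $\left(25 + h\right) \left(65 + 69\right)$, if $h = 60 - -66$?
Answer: $20234$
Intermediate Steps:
$h = 126$ ($h = 60 + 66 = 126$)
$\left(25 + h\right) \left(65 + 69\right) = \left(25 + 126\right) \left(65 + 69\right) = 151 \cdot 134 = 20234$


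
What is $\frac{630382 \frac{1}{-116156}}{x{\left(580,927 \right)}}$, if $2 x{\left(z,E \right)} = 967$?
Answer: $- \frac{315191}{28080713} \approx -0.011224$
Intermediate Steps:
$x{\left(z,E \right)} = \frac{967}{2}$ ($x{\left(z,E \right)} = \frac{1}{2} \cdot 967 = \frac{967}{2}$)
$\frac{630382 \frac{1}{-116156}}{x{\left(580,927 \right)}} = \frac{630382 \frac{1}{-116156}}{\frac{967}{2}} = 630382 \left(- \frac{1}{116156}\right) \frac{2}{967} = \left(- \frac{315191}{58078}\right) \frac{2}{967} = - \frac{315191}{28080713}$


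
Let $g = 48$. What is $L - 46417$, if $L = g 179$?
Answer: $-37825$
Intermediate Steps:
$L = 8592$ ($L = 48 \cdot 179 = 8592$)
$L - 46417 = 8592 - 46417 = -37825$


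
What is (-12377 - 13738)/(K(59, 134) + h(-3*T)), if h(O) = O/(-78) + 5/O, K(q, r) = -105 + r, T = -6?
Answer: -6110910/6797 ≈ -899.06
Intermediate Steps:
h(O) = 5/O - O/78 (h(O) = O*(-1/78) + 5/O = -O/78 + 5/O = 5/O - O/78)
(-12377 - 13738)/(K(59, 134) + h(-3*T)) = (-12377 - 13738)/((-105 + 134) + (5/((-3*(-6))) - (-1)*(-6)/26)) = -26115/(29 + (5/18 - 1/78*18)) = -26115/(29 + (5*(1/18) - 3/13)) = -26115/(29 + (5/18 - 3/13)) = -26115/(29 + 11/234) = -26115/6797/234 = -26115*234/6797 = -6110910/6797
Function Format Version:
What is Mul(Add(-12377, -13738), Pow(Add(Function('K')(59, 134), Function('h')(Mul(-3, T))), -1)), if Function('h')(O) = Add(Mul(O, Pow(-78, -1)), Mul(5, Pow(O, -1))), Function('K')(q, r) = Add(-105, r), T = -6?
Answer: Rational(-6110910, 6797) ≈ -899.06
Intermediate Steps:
Function('h')(O) = Add(Mul(5, Pow(O, -1)), Mul(Rational(-1, 78), O)) (Function('h')(O) = Add(Mul(O, Rational(-1, 78)), Mul(5, Pow(O, -1))) = Add(Mul(Rational(-1, 78), O), Mul(5, Pow(O, -1))) = Add(Mul(5, Pow(O, -1)), Mul(Rational(-1, 78), O)))
Mul(Add(-12377, -13738), Pow(Add(Function('K')(59, 134), Function('h')(Mul(-3, T))), -1)) = Mul(Add(-12377, -13738), Pow(Add(Add(-105, 134), Add(Mul(5, Pow(Mul(-3, -6), -1)), Mul(Rational(-1, 78), Mul(-3, -6)))), -1)) = Mul(-26115, Pow(Add(29, Add(Mul(5, Pow(18, -1)), Mul(Rational(-1, 78), 18))), -1)) = Mul(-26115, Pow(Add(29, Add(Mul(5, Rational(1, 18)), Rational(-3, 13))), -1)) = Mul(-26115, Pow(Add(29, Add(Rational(5, 18), Rational(-3, 13))), -1)) = Mul(-26115, Pow(Add(29, Rational(11, 234)), -1)) = Mul(-26115, Pow(Rational(6797, 234), -1)) = Mul(-26115, Rational(234, 6797)) = Rational(-6110910, 6797)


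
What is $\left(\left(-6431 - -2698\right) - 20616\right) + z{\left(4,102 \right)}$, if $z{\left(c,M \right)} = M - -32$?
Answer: $-24215$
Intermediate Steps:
$z{\left(c,M \right)} = 32 + M$ ($z{\left(c,M \right)} = M + 32 = 32 + M$)
$\left(\left(-6431 - -2698\right) - 20616\right) + z{\left(4,102 \right)} = \left(\left(-6431 - -2698\right) - 20616\right) + \left(32 + 102\right) = \left(\left(-6431 + 2698\right) - 20616\right) + 134 = \left(-3733 - 20616\right) + 134 = -24349 + 134 = -24215$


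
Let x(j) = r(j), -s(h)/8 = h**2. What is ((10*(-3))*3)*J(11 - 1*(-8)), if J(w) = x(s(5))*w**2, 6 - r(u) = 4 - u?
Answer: 6433020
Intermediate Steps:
s(h) = -8*h**2
r(u) = 2 + u (r(u) = 6 - (4 - u) = 6 + (-4 + u) = 2 + u)
x(j) = 2 + j
J(w) = -198*w**2 (J(w) = (2 - 8*5**2)*w**2 = (2 - 8*25)*w**2 = (2 - 200)*w**2 = -198*w**2)
((10*(-3))*3)*J(11 - 1*(-8)) = ((10*(-3))*3)*(-198*(11 - 1*(-8))**2) = (-30*3)*(-198*(11 + 8)**2) = -(-17820)*19**2 = -(-17820)*361 = -90*(-71478) = 6433020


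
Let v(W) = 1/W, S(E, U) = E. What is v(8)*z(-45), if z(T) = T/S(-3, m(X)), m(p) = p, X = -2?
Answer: 15/8 ≈ 1.8750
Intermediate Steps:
z(T) = -T/3 (z(T) = T/(-3) = T*(-⅓) = -T/3)
v(8)*z(-45) = (-⅓*(-45))/8 = (⅛)*15 = 15/8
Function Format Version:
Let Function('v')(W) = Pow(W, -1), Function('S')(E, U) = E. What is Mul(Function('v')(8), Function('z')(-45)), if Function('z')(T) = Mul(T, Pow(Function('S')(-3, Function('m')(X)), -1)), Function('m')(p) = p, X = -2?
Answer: Rational(15, 8) ≈ 1.8750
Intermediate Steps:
Function('z')(T) = Mul(Rational(-1, 3), T) (Function('z')(T) = Mul(T, Pow(-3, -1)) = Mul(T, Rational(-1, 3)) = Mul(Rational(-1, 3), T))
Mul(Function('v')(8), Function('z')(-45)) = Mul(Pow(8, -1), Mul(Rational(-1, 3), -45)) = Mul(Rational(1, 8), 15) = Rational(15, 8)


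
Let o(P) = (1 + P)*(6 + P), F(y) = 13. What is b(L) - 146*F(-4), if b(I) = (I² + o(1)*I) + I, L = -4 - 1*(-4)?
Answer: -1898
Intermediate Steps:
L = 0 (L = -4 + 4 = 0)
b(I) = I² + 15*I (b(I) = (I² + (6 + 1² + 7*1)*I) + I = (I² + (6 + 1 + 7)*I) + I = (I² + 14*I) + I = I² + 15*I)
b(L) - 146*F(-4) = 0*(15 + 0) - 146*13 = 0*15 - 1898 = 0 - 1898 = -1898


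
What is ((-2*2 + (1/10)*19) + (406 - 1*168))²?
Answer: 5564881/100 ≈ 55649.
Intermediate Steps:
((-2*2 + (1/10)*19) + (406 - 1*168))² = ((-4 + (1*(⅒))*19) + (406 - 168))² = ((-4 + (⅒)*19) + 238)² = ((-4 + 19/10) + 238)² = (-21/10 + 238)² = (2359/10)² = 5564881/100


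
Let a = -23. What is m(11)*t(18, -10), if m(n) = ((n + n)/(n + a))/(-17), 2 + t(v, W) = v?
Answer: 88/51 ≈ 1.7255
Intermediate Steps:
t(v, W) = -2 + v
m(n) = -2*n/(17*(-23 + n)) (m(n) = ((n + n)/(n - 23))/(-17) = ((2*n)/(-23 + n))*(-1/17) = (2*n/(-23 + n))*(-1/17) = -2*n/(17*(-23 + n)))
m(11)*t(18, -10) = (-2*11/(-391 + 17*11))*(-2 + 18) = -2*11/(-391 + 187)*16 = -2*11/(-204)*16 = -2*11*(-1/204)*16 = (11/102)*16 = 88/51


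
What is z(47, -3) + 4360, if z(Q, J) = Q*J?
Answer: 4219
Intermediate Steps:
z(Q, J) = J*Q
z(47, -3) + 4360 = -3*47 + 4360 = -141 + 4360 = 4219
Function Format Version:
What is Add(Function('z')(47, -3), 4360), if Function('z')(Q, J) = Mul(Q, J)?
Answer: 4219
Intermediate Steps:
Function('z')(Q, J) = Mul(J, Q)
Add(Function('z')(47, -3), 4360) = Add(Mul(-3, 47), 4360) = Add(-141, 4360) = 4219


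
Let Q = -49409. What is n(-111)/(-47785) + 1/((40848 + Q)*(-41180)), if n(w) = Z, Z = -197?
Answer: 13890163569/3369243702860 ≈ 0.0041226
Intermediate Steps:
n(w) = -197
n(-111)/(-47785) + 1/((40848 + Q)*(-41180)) = -197/(-47785) + 1/((40848 - 49409)*(-41180)) = -197*(-1/47785) - 1/41180/(-8561) = 197/47785 - 1/8561*(-1/41180) = 197/47785 + 1/352541980 = 13890163569/3369243702860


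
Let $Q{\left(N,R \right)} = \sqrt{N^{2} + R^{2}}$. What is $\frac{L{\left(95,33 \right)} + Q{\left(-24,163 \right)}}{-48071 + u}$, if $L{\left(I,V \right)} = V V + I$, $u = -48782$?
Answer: $- \frac{1184}{96853} - \frac{\sqrt{27145}}{96853} \approx -0.013926$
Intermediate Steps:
$L{\left(I,V \right)} = I + V^{2}$ ($L{\left(I,V \right)} = V^{2} + I = I + V^{2}$)
$\frac{L{\left(95,33 \right)} + Q{\left(-24,163 \right)}}{-48071 + u} = \frac{\left(95 + 33^{2}\right) + \sqrt{\left(-24\right)^{2} + 163^{2}}}{-48071 - 48782} = \frac{\left(95 + 1089\right) + \sqrt{576 + 26569}}{-96853} = \left(1184 + \sqrt{27145}\right) \left(- \frac{1}{96853}\right) = - \frac{1184}{96853} - \frac{\sqrt{27145}}{96853}$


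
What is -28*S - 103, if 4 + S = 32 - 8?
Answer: -663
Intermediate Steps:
S = 20 (S = -4 + (32 - 8) = -4 + 24 = 20)
-28*S - 103 = -28*20 - 103 = -560 - 103 = -663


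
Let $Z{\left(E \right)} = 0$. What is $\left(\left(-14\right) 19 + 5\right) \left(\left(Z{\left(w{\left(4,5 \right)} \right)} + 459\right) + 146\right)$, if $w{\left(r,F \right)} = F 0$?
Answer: $-157905$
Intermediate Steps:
$w{\left(r,F \right)} = 0$
$\left(\left(-14\right) 19 + 5\right) \left(\left(Z{\left(w{\left(4,5 \right)} \right)} + 459\right) + 146\right) = \left(\left(-14\right) 19 + 5\right) \left(\left(0 + 459\right) + 146\right) = \left(-266 + 5\right) \left(459 + 146\right) = \left(-261\right) 605 = -157905$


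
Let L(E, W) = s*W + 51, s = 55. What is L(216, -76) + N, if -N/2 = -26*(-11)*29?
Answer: -20717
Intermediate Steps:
N = -16588 (N = -2*(-26*(-11))*29 = -572*29 = -2*8294 = -16588)
L(E, W) = 51 + 55*W (L(E, W) = 55*W + 51 = 51 + 55*W)
L(216, -76) + N = (51 + 55*(-76)) - 16588 = (51 - 4180) - 16588 = -4129 - 16588 = -20717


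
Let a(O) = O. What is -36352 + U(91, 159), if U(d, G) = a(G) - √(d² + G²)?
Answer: -36193 - √33562 ≈ -36376.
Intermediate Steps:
U(d, G) = G - √(G² + d²) (U(d, G) = G - √(d² + G²) = G - √(G² + d²))
-36352 + U(91, 159) = -36352 + (159 - √(159² + 91²)) = -36352 + (159 - √(25281 + 8281)) = -36352 + (159 - √33562) = -36193 - √33562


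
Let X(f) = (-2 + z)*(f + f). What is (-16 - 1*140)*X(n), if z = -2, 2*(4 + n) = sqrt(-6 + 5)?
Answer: -4992 + 624*I ≈ -4992.0 + 624.0*I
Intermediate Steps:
n = -4 + I/2 (n = -4 + sqrt(-6 + 5)/2 = -4 + sqrt(-1)/2 = -4 + I/2 ≈ -4.0 + 0.5*I)
X(f) = -8*f (X(f) = (-2 - 2)*(f + f) = -8*f)
(-16 - 1*140)*X(n) = (-16 - 1*140)*(-8*(-4 + I/2)) = (-16 - 140)*(32 - 4*I) = -156*(32 - 4*I) = -4992 + 624*I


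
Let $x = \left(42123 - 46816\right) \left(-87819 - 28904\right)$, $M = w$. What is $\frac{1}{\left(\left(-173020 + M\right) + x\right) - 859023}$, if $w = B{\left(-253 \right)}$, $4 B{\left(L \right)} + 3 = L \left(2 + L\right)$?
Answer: $\frac{1}{546764871} \approx 1.8289 \cdot 10^{-9}$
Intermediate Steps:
$B{\left(L \right)} = - \frac{3}{4} + \frac{L \left(2 + L\right)}{4}$
$w = 15875$ ($w = - \frac{3}{4} + \frac{1}{2} \left(-253\right) + \frac{\left(-253\right)^{2}}{4} = - \frac{3}{4} - \frac{253}{2} + \frac{1}{4} \cdot 64009 = - \frac{3}{4} - \frac{253}{2} + \frac{64009}{4} = 15875$)
$M = 15875$
$x = 547781039$ ($x = \left(-4693\right) \left(-116723\right) = 547781039$)
$\frac{1}{\left(\left(-173020 + M\right) + x\right) - 859023} = \frac{1}{\left(\left(-173020 + 15875\right) + 547781039\right) - 859023} = \frac{1}{\left(-157145 + 547781039\right) - 859023} = \frac{1}{547623894 - 859023} = \frac{1}{546764871}$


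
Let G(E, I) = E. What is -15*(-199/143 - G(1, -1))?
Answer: 5130/143 ≈ 35.874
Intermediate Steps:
-15*(-199/143 - G(1, -1)) = -15*(-199/143 - 1*1) = -15*(-199*1/143 - 1) = -15*(-199/143 - 1) = -15*(-342/143) = 5130/143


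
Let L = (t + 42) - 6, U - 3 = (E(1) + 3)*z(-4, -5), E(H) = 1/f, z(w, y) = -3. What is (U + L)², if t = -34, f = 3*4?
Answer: 289/16 ≈ 18.063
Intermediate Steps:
f = 12
E(H) = 1/12
U = -25/4 (U = 3 + (1/12 + 3)*(-3) = 3 + (37/12)*(-3) = 3 - 37/4 = -25/4 ≈ -6.2500)
L = 2 (L = (-34 + 42) - 6 = 8 - 6 = 2)
(U + L)² = (-25/4 + 2)² = (-17/4)² = 289/16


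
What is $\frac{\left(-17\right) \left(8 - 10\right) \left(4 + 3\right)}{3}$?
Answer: $\frac{238}{3} \approx 79.333$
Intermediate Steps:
$\frac{\left(-17\right) \left(8 - 10\right) \left(4 + 3\right)}{3} = - 17 \left(\left(-2\right) 7\right) \frac{1}{3} = \left(-17\right) \left(-14\right) \frac{1}{3} = 238 \cdot \frac{1}{3} = \frac{238}{3}$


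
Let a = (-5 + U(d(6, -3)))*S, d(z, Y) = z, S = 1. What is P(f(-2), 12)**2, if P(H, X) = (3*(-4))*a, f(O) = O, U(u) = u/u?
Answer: 2304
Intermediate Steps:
U(u) = 1
a = -4 (a = (-5 + 1)*1 = -4*1 = -4)
P(H, X) = 48 (P(H, X) = (3*(-4))*(-4) = -12*(-4) = 48)
P(f(-2), 12)**2 = 48**2 = 2304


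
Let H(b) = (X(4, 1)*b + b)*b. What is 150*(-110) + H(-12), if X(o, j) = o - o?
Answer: -16356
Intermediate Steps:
X(o, j) = 0
H(b) = b² (H(b) = (0*b + b)*b = (0 + b)*b = b*b = b²)
150*(-110) + H(-12) = 150*(-110) + (-12)² = -16500 + 144 = -16356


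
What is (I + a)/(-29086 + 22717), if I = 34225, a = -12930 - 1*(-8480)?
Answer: -9925/2123 ≈ -4.6750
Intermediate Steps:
a = -4450 (a = -12930 + 8480 = -4450)
(I + a)/(-29086 + 22717) = (34225 - 4450)/(-29086 + 22717) = 29775/(-6369) = 29775*(-1/6369) = -9925/2123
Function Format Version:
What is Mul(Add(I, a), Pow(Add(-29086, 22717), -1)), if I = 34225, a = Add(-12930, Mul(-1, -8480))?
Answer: Rational(-9925, 2123) ≈ -4.6750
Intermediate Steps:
a = -4450 (a = Add(-12930, 8480) = -4450)
Mul(Add(I, a), Pow(Add(-29086, 22717), -1)) = Mul(Add(34225, -4450), Pow(Add(-29086, 22717), -1)) = Mul(29775, Pow(-6369, -1)) = Mul(29775, Rational(-1, 6369)) = Rational(-9925, 2123)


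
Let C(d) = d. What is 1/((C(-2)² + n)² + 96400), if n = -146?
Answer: 1/116564 ≈ 8.5790e-6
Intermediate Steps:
1/((C(-2)² + n)² + 96400) = 1/(((-2)² - 146)² + 96400) = 1/((4 - 146)² + 96400) = 1/((-142)² + 96400) = 1/(20164 + 96400) = 1/116564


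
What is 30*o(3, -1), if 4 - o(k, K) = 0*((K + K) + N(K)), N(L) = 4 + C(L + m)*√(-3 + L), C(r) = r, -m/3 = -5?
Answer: 120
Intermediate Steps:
m = 15 (m = -3*(-5) = 15)
N(L) = 4 + √(-3 + L)*(15 + L) (N(L) = 4 + (L + 15)*√(-3 + L) = 4 + (15 + L)*√(-3 + L) = 4 + √(-3 + L)*(15 + L))
o(k, K) = 4 (o(k, K) = 4 - 0*((K + K) + (4 + √(-3 + K)*(15 + K))) = 4 - 0*(2*K + (4 + √(-3 + K)*(15 + K))) = 4 - 0*(4 + 2*K + √(-3 + K)*(15 + K)) = 4 - 1*0 = 4 + 0 = 4)
30*o(3, -1) = 30*4 = 120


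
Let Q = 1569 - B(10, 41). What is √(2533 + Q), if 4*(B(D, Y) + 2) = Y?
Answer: 5*√655/2 ≈ 63.982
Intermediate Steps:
B(D, Y) = -2 + Y/4
Q = 6243/4 (Q = 1569 - (-2 + (¼)*41) = 1569 - (-2 + 41/4) = 1569 - 1*33/4 = 1569 - 33/4 = 6243/4 ≈ 1560.8)
√(2533 + Q) = √(2533 + 6243/4) = √(16375/4) = 5*√655/2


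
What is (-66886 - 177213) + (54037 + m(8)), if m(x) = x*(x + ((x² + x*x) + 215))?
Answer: -187254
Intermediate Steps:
m(x) = x*(215 + x + 2*x²) (m(x) = x*(x + ((x² + x²) + 215)) = x*(x + (2*x² + 215)) = x*(x + (215 + 2*x²)) = x*(215 + x + 2*x²))
(-66886 - 177213) + (54037 + m(8)) = (-66886 - 177213) + (54037 + 8*(215 + 8 + 2*8²)) = -244099 + (54037 + 8*(215 + 8 + 2*64)) = -244099 + (54037 + 8*(215 + 8 + 128)) = -244099 + (54037 + 8*351) = -244099 + (54037 + 2808) = -244099 + 56845 = -187254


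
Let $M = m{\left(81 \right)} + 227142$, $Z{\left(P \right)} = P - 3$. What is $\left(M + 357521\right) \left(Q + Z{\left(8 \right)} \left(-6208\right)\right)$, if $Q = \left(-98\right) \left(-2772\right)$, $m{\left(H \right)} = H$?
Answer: $140698762304$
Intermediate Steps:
$Z{\left(P \right)} = -3 + P$
$Q = 271656$
$M = 227223$ ($M = 81 + 227142 = 227223$)
$\left(M + 357521\right) \left(Q + Z{\left(8 \right)} \left(-6208\right)\right) = \left(227223 + 357521\right) \left(271656 + \left(-3 + 8\right) \left(-6208\right)\right) = 584744 \left(271656 + 5 \left(-6208\right)\right) = 584744 \left(271656 - 31040\right) = 584744 \cdot 240616 = 140698762304$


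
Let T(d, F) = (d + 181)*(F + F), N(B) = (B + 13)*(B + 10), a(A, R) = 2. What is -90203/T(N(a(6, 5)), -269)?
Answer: 90203/194218 ≈ 0.46444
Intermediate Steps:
N(B) = (10 + B)*(13 + B) (N(B) = (13 + B)*(10 + B) = (10 + B)*(13 + B))
T(d, F) = 2*F*(181 + d) (T(d, F) = (181 + d)*(2*F) = 2*F*(181 + d))
-90203/T(N(a(6, 5)), -269) = -90203*(-1/(538*(181 + (130 + 2² + 23*2)))) = -90203*(-1/(538*(181 + (130 + 4 + 46)))) = -90203*(-1/(538*(181 + 180))) = -90203/(2*(-269)*361) = -90203/(-194218) = -90203*(-1/194218) = 90203/194218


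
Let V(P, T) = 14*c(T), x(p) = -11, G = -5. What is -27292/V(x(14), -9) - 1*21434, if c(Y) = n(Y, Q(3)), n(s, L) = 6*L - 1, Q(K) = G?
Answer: -4637532/217 ≈ -21371.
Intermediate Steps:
Q(K) = -5
n(s, L) = -1 + 6*L
c(Y) = -31 (c(Y) = -1 + 6*(-5) = -1 - 30 = -31)
V(P, T) = -434 (V(P, T) = 14*(-31) = -434)
-27292/V(x(14), -9) - 1*21434 = -27292/(-434) - 1*21434 = -27292*(-1/434) - 21434 = 13646/217 - 21434 = -4637532/217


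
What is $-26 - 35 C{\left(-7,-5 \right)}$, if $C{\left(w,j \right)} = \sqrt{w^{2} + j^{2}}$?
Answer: $-26 - 35 \sqrt{74} \approx -327.08$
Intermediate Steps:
$C{\left(w,j \right)} = \sqrt{j^{2} + w^{2}}$
$-26 - 35 C{\left(-7,-5 \right)} = -26 - 35 \sqrt{\left(-5\right)^{2} + \left(-7\right)^{2}} = -26 - 35 \sqrt{25 + 49} = -26 - 35 \sqrt{74}$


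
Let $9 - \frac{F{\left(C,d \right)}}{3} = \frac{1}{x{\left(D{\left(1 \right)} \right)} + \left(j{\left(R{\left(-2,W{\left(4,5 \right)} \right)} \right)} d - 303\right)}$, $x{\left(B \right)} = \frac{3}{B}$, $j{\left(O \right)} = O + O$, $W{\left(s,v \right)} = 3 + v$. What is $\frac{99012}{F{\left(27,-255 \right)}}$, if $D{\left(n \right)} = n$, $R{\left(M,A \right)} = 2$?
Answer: $\frac{43565280}{11881} \approx 3666.8$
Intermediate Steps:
$j{\left(O \right)} = 2 O$
$F{\left(C,d \right)} = 27 - \frac{3}{-300 + 4 d}$ ($F{\left(C,d \right)} = 27 - \frac{3}{\frac{3}{1} + \left(2 \cdot 2 d - 303\right)} = 27 - \frac{3}{3 \cdot 1 + \left(4 d - 303\right)} = 27 - \frac{3}{3 + \left(-303 + 4 d\right)} = 27 - \frac{3}{-300 + 4 d}$)
$\frac{99012}{F{\left(27,-255 \right)}} = \frac{99012}{\frac{3}{4} \frac{1}{-75 - 255} \left(-2701 + 36 \left(-255\right)\right)} = \frac{99012}{\frac{3}{4} \frac{1}{-330} \left(-2701 - 9180\right)} = \frac{99012}{\frac{3}{4} \left(- \frac{1}{330}\right) \left(-11881\right)} = \frac{99012}{\frac{11881}{440}} = 99012 \cdot \frac{440}{11881} = \frac{43565280}{11881}$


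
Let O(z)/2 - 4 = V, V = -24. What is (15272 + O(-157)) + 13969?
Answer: 29201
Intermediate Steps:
O(z) = -40 (O(z) = 8 + 2*(-24) = 8 - 48 = -40)
(15272 + O(-157)) + 13969 = (15272 - 40) + 13969 = 15232 + 13969 = 29201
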